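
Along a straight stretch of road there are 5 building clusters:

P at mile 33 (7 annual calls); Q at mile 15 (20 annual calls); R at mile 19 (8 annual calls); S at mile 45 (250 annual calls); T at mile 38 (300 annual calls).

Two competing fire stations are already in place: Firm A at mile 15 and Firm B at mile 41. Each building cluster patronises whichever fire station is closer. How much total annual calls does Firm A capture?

28

The indifferent point is the midpoint (15+41)/2 = 28; building clusters left of it (closer to Firm A at 15) go to Firm A, those right go to Firm B.
  Q at 15 (w=20) → Firm A
  R at 19 (w=8) → Firm A
  P at 33 (w=7) → Firm B
  T at 38 (w=300) → Firm B
  S at 45 (w=250) → Firm B
Firm A captures 28; Firm B captures 557.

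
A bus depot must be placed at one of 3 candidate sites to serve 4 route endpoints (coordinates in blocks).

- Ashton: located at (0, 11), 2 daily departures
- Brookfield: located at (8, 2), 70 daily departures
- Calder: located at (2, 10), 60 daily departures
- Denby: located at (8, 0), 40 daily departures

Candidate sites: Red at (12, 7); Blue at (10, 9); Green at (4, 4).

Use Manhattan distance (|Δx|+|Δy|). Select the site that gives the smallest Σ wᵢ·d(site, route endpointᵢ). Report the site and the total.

Total weighted distance at each candidate:
  Red (12, 7): total = 1882
  Blue (10, 9): total = 1634
  Green (4, 4): total = 1242
Minimum is at Green with total 1242 blocks.

Green, total 1242 blocks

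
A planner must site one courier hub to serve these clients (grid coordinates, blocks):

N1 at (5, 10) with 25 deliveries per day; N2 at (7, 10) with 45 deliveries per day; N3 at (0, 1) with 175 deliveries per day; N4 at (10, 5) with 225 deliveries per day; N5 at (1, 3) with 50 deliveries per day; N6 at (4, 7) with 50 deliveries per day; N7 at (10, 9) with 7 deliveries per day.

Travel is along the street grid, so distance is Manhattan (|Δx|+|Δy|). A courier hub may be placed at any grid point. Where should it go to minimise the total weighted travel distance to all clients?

Manhattan distance separates: Σwᵢ(|x−xᵢ|+|y−yᵢ|) = Σwᵢ|x−xᵢ| + Σwᵢ|y−yᵢ|, so x and y are optimised independently as 1-D weighted medians.
Total weight W = 577; half = 288.5.
x-coordinate, sorted with cumulative weight:
  x=0 (N3, w=175) cum 175
  x=1 (N5, w=50) cum 225
  x=4 (N6, w=50) cum 275
  x=5 (N1, w=25) cum 300  ← median
  x=7 (N2, w=45) cum 345
  x=10 (N4, w=225) cum 570
  x=10 (N7, w=7) cum 577
⇒ x* = 5
y-coordinate, sorted with cumulative weight:
  y=1 (N3, w=175) cum 175
  y=3 (N5, w=50) cum 225
  y=5 (N4, w=225) cum 450  ← median
  y=7 (N6, w=50) cum 500
  y=9 (N7, w=7) cum 507
  y=10 (N1, w=25) cum 532
  y=10 (N2, w=45) cum 577
⇒ y* = 5

(5, 5)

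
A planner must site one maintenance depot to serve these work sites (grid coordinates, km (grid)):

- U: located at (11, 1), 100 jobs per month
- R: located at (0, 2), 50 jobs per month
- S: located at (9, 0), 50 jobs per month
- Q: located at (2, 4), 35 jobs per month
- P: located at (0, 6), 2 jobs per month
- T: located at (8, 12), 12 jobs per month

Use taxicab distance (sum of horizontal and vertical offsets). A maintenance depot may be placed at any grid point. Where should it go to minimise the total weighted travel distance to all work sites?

(9, 1)

Manhattan distance separates: Σwᵢ(|x−xᵢ|+|y−yᵢ|) = Σwᵢ|x−xᵢ| + Σwᵢ|y−yᵢ|, so x and y are optimised independently as 1-D weighted medians.
Total weight W = 249; half = 124.5.
x-coordinate, sorted with cumulative weight:
  x=0 (R, w=50) cum 50
  x=0 (P, w=2) cum 52
  x=2 (Q, w=35) cum 87
  x=8 (T, w=12) cum 99
  x=9 (S, w=50) cum 149  ← median
  x=11 (U, w=100) cum 249
⇒ x* = 9
y-coordinate, sorted with cumulative weight:
  y=0 (S, w=50) cum 50
  y=1 (U, w=100) cum 150  ← median
  y=2 (R, w=50) cum 200
  y=4 (Q, w=35) cum 235
  y=6 (P, w=2) cum 237
  y=12 (T, w=12) cum 249
⇒ y* = 1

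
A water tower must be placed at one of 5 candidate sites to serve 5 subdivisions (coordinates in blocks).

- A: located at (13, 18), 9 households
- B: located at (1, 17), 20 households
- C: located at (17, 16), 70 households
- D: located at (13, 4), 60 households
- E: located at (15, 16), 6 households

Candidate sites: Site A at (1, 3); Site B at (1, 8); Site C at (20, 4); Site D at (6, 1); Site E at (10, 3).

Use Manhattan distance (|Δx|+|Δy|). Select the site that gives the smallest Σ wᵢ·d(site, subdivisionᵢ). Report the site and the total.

Site E, total 2370 blocks

Total weighted distance at each candidate:
  Site A (1, 3): total = 3495
  Site B (1, 8): total = 3150
  Site C (20, 4): total = 2401
  Site D (6, 1): total = 3200
  Site E (10, 3): total = 2370
Minimum is at Site E with total 2370 blocks.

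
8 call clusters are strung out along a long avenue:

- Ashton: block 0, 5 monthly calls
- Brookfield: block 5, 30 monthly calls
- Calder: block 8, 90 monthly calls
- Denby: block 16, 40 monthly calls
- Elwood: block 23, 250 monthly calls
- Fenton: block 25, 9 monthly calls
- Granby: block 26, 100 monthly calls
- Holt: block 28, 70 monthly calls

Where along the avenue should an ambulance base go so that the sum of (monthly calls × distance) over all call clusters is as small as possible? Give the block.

For a sum of weighted absolute distances on a line, the optimum is the weighted median (not the mean). Total weight W = 594; half-weight = 297.
Sort by position and accumulate weight:
  block 0 (Ashton, w=5) → cum 5
  block 5 (Brookfield, w=30) → cum 35
  block 8 (Calder, w=90) → cum 125
  block 16 (Denby, w=40) → cum 165
  block 23 (Elwood, w=250) → cum 415  ≥ 297 → median here
  block 25 (Fenton, w=9) → cum 424
  block 26 (Granby, w=100) → cum 524
  block 28 (Holt, w=70) → cum 594
Optimal location: block 23.

x = 23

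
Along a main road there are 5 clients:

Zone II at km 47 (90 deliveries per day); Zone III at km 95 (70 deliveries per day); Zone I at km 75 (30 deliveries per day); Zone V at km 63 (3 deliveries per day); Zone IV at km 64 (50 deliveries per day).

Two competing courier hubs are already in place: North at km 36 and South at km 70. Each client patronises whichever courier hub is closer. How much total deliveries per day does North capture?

90

The indifferent point is the midpoint (36+70)/2 = 53; clients left of it (closer to North at 36) go to North, those right go to South.
  Zone II at 47 (w=90) → North
  Zone V at 63 (w=3) → South
  Zone IV at 64 (w=50) → South
  Zone I at 75 (w=30) → South
  Zone III at 95 (w=70) → South
North captures 90; South captures 153.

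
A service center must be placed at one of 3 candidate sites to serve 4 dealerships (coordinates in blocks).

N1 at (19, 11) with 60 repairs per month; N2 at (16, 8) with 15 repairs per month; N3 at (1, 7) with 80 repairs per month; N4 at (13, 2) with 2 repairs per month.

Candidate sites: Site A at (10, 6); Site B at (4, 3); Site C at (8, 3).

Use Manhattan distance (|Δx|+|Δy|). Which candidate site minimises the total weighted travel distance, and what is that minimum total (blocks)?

Site A, total 1774 blocks

Total weighted distance at each candidate:
  Site A (10, 6): total = 1774
  Site B (4, 3): total = 2215
  Site C (8, 3): total = 2227
Minimum is at Site A with total 1774 blocks.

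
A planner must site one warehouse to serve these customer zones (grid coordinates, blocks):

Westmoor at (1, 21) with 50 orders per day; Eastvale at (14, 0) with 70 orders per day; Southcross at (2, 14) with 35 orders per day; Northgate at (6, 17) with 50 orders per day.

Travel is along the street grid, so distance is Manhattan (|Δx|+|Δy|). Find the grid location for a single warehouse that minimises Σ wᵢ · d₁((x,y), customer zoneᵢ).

Manhattan distance separates: Σwᵢ(|x−xᵢ|+|y−yᵢ|) = Σwᵢ|x−xᵢ| + Σwᵢ|y−yᵢ|, so x and y are optimised independently as 1-D weighted medians.
Total weight W = 205; half = 102.5.
x-coordinate, sorted with cumulative weight:
  x=1 (Westmoor, w=50) cum 50
  x=2 (Southcross, w=35) cum 85
  x=6 (Northgate, w=50) cum 135  ← median
  x=14 (Eastvale, w=70) cum 205
⇒ x* = 6
y-coordinate, sorted with cumulative weight:
  y=0 (Eastvale, w=70) cum 70
  y=14 (Southcross, w=35) cum 105  ← median
  y=17 (Northgate, w=50) cum 155
  y=21 (Westmoor, w=50) cum 205
⇒ y* = 14

(6, 14)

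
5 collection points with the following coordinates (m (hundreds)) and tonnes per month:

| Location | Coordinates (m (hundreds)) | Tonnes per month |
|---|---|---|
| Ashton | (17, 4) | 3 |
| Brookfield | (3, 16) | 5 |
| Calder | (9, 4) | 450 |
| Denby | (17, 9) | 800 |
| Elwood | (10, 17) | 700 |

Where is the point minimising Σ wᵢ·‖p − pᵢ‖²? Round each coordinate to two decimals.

(12.62, 10.72)

The minimiser of Σwᵢ‖p−pᵢ‖² is the weighted centroid p* = (Σwᵢpᵢ)/(Σwᵢ).
Σwᵢ = 1958.
Σwᵢxᵢ = 3·17 + 5·3 + 450·9 + 800·17 + 700·10 = 24716.
Σwᵢyᵢ = 3·4 + 5·16 + 450·4 + 800·9 + 700·17 = 20992.
x* = 24716/1958 = 12.62, y* = 20992/1958 = 10.72.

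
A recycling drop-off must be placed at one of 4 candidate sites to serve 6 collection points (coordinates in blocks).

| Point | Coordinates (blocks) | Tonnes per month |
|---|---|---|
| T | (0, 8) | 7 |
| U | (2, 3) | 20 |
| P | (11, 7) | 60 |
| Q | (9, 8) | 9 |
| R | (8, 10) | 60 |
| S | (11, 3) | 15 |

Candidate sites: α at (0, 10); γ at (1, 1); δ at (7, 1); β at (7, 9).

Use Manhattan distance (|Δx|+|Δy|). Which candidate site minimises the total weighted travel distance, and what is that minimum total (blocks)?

β, total 933 blocks

Total weighted distance at each candidate:
  α (0, 10): total = 1883
  γ (1, 1): total = 2351
  δ (7, 1): total = 1609
  β (7, 9): total = 933
Minimum is at β with total 933 blocks.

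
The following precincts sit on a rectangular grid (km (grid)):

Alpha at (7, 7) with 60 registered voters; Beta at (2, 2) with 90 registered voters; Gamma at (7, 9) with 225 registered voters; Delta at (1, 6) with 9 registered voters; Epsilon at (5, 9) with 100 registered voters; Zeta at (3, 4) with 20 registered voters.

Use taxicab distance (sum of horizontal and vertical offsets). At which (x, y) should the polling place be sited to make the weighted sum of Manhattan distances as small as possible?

(7, 9)

Manhattan distance separates: Σwᵢ(|x−xᵢ|+|y−yᵢ|) = Σwᵢ|x−xᵢ| + Σwᵢ|y−yᵢ|, so x and y are optimised independently as 1-D weighted medians.
Total weight W = 504; half = 252.
x-coordinate, sorted with cumulative weight:
  x=1 (Delta, w=9) cum 9
  x=2 (Beta, w=90) cum 99
  x=3 (Zeta, w=20) cum 119
  x=5 (Epsilon, w=100) cum 219
  x=7 (Alpha, w=60) cum 279  ← median
  x=7 (Gamma, w=225) cum 504
⇒ x* = 7
y-coordinate, sorted with cumulative weight:
  y=2 (Beta, w=90) cum 90
  y=4 (Zeta, w=20) cum 110
  y=6 (Delta, w=9) cum 119
  y=7 (Alpha, w=60) cum 179
  y=9 (Gamma, w=225) cum 404  ← median
  y=9 (Epsilon, w=100) cum 504
⇒ y* = 9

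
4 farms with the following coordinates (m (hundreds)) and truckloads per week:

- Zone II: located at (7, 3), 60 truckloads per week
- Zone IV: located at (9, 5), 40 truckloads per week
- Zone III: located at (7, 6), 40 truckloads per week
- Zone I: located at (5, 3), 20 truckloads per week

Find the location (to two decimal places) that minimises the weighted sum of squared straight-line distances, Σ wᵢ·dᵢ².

The minimiser of Σwᵢ‖p−pᵢ‖² is the weighted centroid p* = (Σwᵢpᵢ)/(Σwᵢ).
Σwᵢ = 160.
Σwᵢxᵢ = 60·7 + 40·9 + 40·7 + 20·5 = 1160.
Σwᵢyᵢ = 60·3 + 40·5 + 40·6 + 20·3 = 680.
x* = 1160/160 = 7.25, y* = 680/160 = 4.25.

(7.25, 4.25)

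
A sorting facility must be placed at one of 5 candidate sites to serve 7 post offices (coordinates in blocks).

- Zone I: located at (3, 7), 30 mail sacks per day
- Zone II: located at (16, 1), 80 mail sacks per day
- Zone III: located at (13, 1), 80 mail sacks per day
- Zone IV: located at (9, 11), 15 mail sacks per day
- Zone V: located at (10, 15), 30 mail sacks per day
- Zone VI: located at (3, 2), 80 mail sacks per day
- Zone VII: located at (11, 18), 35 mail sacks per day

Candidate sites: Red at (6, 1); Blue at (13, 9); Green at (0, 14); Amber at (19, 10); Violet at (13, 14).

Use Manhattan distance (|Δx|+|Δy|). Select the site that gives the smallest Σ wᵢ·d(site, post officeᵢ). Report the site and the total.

Total weighted distance at each candidate:
  Red (6, 1): total = 3455
  Blue (13, 9): total = 3985
  Green (0, 14): total = 6935
  Amber (19, 10): total = 5795
  Violet (13, 14): total = 5025
Minimum is at Red with total 3455 blocks.

Red, total 3455 blocks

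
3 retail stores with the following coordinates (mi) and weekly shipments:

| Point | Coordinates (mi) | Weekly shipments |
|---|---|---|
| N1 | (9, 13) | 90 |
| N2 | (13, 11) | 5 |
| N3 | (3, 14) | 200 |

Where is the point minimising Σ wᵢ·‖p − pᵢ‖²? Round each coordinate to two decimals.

The minimiser of Σwᵢ‖p−pᵢ‖² is the weighted centroid p* = (Σwᵢpᵢ)/(Σwᵢ).
Σwᵢ = 295.
Σwᵢxᵢ = 90·9 + 5·13 + 200·3 = 1475.
Σwᵢyᵢ = 90·13 + 5·11 + 200·14 = 4025.
x* = 1475/295 = 5.00, y* = 4025/295 = 13.64.

(5.00, 13.64)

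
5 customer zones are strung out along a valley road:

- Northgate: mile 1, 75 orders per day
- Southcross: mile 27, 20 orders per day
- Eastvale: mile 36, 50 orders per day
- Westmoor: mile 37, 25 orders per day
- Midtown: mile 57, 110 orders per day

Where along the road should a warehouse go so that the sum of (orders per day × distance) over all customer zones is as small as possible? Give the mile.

x = 36

For a sum of weighted absolute distances on a line, the optimum is the weighted median (not the mean). Total weight W = 280; half-weight = 140.
Sort by position and accumulate weight:
  mile 1 (Northgate, w=75) → cum 75
  mile 27 (Southcross, w=20) → cum 95
  mile 36 (Eastvale, w=50) → cum 145  ≥ 140 → median here
  mile 37 (Westmoor, w=25) → cum 170
  mile 57 (Midtown, w=110) → cum 280
Optimal location: mile 36.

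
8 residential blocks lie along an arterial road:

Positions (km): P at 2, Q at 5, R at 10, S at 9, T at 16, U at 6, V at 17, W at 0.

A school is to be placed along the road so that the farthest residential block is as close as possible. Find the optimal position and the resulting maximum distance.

location 8.5, max distance 8.5

The 1-center on a line is the midpoint of the two extreme points: leftmost at 0, rightmost at 17.
Optimal location = (0 + 17)/2 = 8.5; maximum distance = (17 − 0)/2 = 8.5.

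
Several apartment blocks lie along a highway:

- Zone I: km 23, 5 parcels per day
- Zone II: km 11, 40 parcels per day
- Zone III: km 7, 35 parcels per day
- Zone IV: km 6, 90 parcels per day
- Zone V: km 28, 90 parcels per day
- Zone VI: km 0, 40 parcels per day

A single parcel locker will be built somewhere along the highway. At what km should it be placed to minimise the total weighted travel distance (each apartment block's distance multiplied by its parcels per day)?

For a sum of weighted absolute distances on a line, the optimum is the weighted median (not the mean). Total weight W = 300; half-weight = 150.
Sort by position and accumulate weight:
  km 0 (Zone VI, w=40) → cum 40
  km 6 (Zone IV, w=90) → cum 130
  km 7 (Zone III, w=35) → cum 165  ≥ 150 → median here
  km 11 (Zone II, w=40) → cum 205
  km 23 (Zone I, w=5) → cum 210
  km 28 (Zone V, w=90) → cum 300
Optimal location: km 7.

x = 7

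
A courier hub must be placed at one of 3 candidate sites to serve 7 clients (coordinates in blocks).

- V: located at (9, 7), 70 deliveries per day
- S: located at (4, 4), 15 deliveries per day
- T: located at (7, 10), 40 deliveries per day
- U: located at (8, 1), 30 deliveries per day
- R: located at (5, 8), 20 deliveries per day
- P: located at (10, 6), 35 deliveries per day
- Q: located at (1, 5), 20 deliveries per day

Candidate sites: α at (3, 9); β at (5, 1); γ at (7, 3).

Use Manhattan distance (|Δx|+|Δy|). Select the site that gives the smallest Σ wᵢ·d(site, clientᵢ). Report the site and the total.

Total weighted distance at each candidate:
  α (3, 9): total = 1770
  β (5, 1): total = 1940
  γ (7, 3): total = 1360
Minimum is at γ with total 1360 blocks.

γ, total 1360 blocks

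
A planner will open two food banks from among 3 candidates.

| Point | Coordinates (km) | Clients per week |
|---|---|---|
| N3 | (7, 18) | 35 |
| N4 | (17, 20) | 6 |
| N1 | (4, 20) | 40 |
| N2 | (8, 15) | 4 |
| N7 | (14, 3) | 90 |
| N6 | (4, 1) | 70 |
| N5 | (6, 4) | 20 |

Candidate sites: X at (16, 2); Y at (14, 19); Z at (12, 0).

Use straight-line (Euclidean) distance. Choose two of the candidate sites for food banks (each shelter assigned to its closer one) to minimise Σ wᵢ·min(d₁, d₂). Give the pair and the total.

{Y, Z}, total 1730.4

Evaluate every pair (each demand assigned to the nearer of the two):
  {Y, Z}: total = 1730.4
  {X, Y}: total = 1945.4
  {X, Z}: total = 2583.2
Best pair: {Y, Z} with total 1730.4.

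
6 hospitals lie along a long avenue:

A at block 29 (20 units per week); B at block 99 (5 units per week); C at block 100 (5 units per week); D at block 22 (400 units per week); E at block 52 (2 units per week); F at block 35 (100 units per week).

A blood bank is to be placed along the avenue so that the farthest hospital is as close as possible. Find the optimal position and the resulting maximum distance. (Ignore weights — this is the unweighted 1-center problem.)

location 61, max distance 39

The 1-center on a line is the midpoint of the two extreme points: leftmost at 22, rightmost at 100.
Optimal location = (22 + 100)/2 = 61; maximum distance = (100 − 22)/2 = 39.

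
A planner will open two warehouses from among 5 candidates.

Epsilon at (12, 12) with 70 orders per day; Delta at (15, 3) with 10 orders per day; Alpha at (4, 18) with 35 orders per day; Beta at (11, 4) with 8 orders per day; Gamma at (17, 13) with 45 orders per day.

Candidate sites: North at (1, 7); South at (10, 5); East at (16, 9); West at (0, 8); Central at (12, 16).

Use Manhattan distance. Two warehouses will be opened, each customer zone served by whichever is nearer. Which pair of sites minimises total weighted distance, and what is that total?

{East, Central}, total 1005

Evaluate every pair (each demand assigned to the nearer of the two):
  {East, Central}: total = 1005
  {South, Central}: total = 1076
  {North, Central}: total = 1254
  {West, Central}: total = 1254
  {North, East}: total = 1355
  {East, West}: total = 1355
  {South, East}: total = 1466
  {North, South}: total = 1881
  {South, West}: total = 1881
  {North, West}: total = 2884
Best pair: {East, Central} with total 1005.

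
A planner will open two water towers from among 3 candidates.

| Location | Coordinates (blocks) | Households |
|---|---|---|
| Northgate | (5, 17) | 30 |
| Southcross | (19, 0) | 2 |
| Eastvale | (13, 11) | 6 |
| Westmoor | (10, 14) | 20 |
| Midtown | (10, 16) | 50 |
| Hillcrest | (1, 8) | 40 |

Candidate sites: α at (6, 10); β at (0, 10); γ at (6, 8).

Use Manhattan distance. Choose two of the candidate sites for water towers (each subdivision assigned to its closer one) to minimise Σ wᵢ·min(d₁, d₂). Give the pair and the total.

Evaluate every pair (each demand assigned to the nearer of the two):
  {α, β}: total = 1114
  {α, γ}: total = 1190
  {β, γ}: total = 1322
Best pair: {α, β} with total 1114.

{α, β}, total 1114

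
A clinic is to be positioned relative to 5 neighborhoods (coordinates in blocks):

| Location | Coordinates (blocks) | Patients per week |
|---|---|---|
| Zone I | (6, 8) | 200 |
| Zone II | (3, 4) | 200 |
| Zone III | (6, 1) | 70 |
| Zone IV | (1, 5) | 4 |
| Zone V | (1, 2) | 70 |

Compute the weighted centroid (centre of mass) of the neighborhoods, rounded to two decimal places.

(4.22, 4.83)

The minimiser of Σwᵢ‖p−pᵢ‖² is the weighted centroid p* = (Σwᵢpᵢ)/(Σwᵢ).
Σwᵢ = 544.
Σwᵢxᵢ = 200·6 + 200·3 + 70·6 + 4·1 + 70·1 = 2294.
Σwᵢyᵢ = 200·8 + 200·4 + 70·1 + 4·5 + 70·2 = 2630.
x* = 2294/544 = 4.22, y* = 2630/544 = 4.83.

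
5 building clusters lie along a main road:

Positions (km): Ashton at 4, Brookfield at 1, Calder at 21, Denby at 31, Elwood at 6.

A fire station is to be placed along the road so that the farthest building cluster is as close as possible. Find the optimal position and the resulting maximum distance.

location 16, max distance 15

The 1-center on a line is the midpoint of the two extreme points: leftmost at 1, rightmost at 31.
Optimal location = (1 + 31)/2 = 16; maximum distance = (31 − 1)/2 = 15.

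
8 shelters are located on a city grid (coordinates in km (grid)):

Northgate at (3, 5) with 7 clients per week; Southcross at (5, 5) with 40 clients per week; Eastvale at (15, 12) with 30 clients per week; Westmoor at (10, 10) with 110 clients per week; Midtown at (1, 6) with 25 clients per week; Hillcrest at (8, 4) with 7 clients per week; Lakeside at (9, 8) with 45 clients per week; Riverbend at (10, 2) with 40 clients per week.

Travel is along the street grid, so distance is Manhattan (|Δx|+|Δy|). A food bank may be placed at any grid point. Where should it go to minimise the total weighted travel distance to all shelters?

(10, 8)

Manhattan distance separates: Σwᵢ(|x−xᵢ|+|y−yᵢ|) = Σwᵢ|x−xᵢ| + Σwᵢ|y−yᵢ|, so x and y are optimised independently as 1-D weighted medians.
Total weight W = 304; half = 152.
x-coordinate, sorted with cumulative weight:
  x=1 (Midtown, w=25) cum 25
  x=3 (Northgate, w=7) cum 32
  x=5 (Southcross, w=40) cum 72
  x=8 (Hillcrest, w=7) cum 79
  x=9 (Lakeside, w=45) cum 124
  x=10 (Westmoor, w=110) cum 234  ← median
  x=10 (Riverbend, w=40) cum 274
  x=15 (Eastvale, w=30) cum 304
⇒ x* = 10
y-coordinate, sorted with cumulative weight:
  y=2 (Riverbend, w=40) cum 40
  y=4 (Hillcrest, w=7) cum 47
  y=5 (Northgate, w=7) cum 54
  y=5 (Southcross, w=40) cum 94
  y=6 (Midtown, w=25) cum 119
  y=8 (Lakeside, w=45) cum 164  ← median
  y=10 (Westmoor, w=110) cum 274
  y=12 (Eastvale, w=30) cum 304
⇒ y* = 8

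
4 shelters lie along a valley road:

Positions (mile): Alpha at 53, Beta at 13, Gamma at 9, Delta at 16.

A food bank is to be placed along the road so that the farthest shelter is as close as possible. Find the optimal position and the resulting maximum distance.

location 31, max distance 22

The 1-center on a line is the midpoint of the two extreme points: leftmost at 9, rightmost at 53.
Optimal location = (9 + 53)/2 = 31; maximum distance = (53 − 9)/2 = 22.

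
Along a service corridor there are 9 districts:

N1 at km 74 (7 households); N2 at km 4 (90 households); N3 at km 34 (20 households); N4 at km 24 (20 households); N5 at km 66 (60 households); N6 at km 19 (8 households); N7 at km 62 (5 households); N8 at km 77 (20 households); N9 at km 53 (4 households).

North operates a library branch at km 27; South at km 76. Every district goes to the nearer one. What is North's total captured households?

The indifferent point is the midpoint (27+76)/2 = 51.5; districts left of it (closer to North at 27) go to North, those right go to South.
  N2 at 4 (w=90) → North
  N6 at 19 (w=8) → North
  N4 at 24 (w=20) → North
  N3 at 34 (w=20) → North
  N9 at 53 (w=4) → South
  N7 at 62 (w=5) → South
  N5 at 66 (w=60) → South
  N1 at 74 (w=7) → South
  N8 at 77 (w=20) → South
North captures 138; South captures 96.

138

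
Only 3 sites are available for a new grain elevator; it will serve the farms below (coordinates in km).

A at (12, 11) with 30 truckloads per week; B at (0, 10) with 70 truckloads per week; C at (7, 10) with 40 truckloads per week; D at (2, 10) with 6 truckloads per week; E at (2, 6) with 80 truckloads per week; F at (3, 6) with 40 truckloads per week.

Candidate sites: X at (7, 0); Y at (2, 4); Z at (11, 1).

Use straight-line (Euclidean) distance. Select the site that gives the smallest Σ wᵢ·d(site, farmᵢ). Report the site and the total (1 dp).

Total weighted distance at each candidate:
  X (7, 0): total = 2597.3
  Y (2, 4): total = 1406.8
  Z (11, 1): total = 2967.7
Minimum is at Y with total 1406.8 km.

Y, total 1406.8 km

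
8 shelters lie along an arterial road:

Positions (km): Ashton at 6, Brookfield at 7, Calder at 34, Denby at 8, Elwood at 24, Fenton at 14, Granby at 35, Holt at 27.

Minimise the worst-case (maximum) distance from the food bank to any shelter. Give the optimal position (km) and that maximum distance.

location 20.5, max distance 14.5

The 1-center on a line is the midpoint of the two extreme points: leftmost at 6, rightmost at 35.
Optimal location = (6 + 35)/2 = 20.5; maximum distance = (35 − 6)/2 = 14.5.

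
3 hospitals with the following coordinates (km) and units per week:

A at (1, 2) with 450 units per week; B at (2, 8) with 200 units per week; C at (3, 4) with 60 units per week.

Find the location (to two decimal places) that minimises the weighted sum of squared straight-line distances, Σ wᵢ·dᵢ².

The minimiser of Σwᵢ‖p−pᵢ‖² is the weighted centroid p* = (Σwᵢpᵢ)/(Σwᵢ).
Σwᵢ = 710.
Σwᵢxᵢ = 450·1 + 200·2 + 60·3 = 1030.
Σwᵢyᵢ = 450·2 + 200·8 + 60·4 = 2740.
x* = 1030/710 = 1.45, y* = 2740/710 = 3.86.

(1.45, 3.86)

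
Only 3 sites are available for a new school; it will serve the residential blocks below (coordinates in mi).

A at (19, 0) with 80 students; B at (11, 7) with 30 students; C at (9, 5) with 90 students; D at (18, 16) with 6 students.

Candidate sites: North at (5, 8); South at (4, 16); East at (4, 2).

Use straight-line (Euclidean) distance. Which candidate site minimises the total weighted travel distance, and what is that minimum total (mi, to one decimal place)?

North, total 2014.0 mi

Total weighted distance at each candidate:
  North (5, 8): total = 2014.0
  South (4, 16): total = 3268.1
  East (4, 2): total = 2112.3
Minimum is at North with total 2014.0 mi.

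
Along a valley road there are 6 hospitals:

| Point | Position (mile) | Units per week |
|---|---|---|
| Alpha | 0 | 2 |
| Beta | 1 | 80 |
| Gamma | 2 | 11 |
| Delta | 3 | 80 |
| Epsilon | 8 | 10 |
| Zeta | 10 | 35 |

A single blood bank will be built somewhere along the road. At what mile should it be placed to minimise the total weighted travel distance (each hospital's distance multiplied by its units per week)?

For a sum of weighted absolute distances on a line, the optimum is the weighted median (not the mean). Total weight W = 218; half-weight = 109.
Sort by position and accumulate weight:
  mile 0 (Alpha, w=2) → cum 2
  mile 1 (Beta, w=80) → cum 82
  mile 2 (Gamma, w=11) → cum 93
  mile 3 (Delta, w=80) → cum 173  ≥ 109 → median here
  mile 8 (Epsilon, w=10) → cum 183
  mile 10 (Zeta, w=35) → cum 218
Optimal location: mile 3.

x = 3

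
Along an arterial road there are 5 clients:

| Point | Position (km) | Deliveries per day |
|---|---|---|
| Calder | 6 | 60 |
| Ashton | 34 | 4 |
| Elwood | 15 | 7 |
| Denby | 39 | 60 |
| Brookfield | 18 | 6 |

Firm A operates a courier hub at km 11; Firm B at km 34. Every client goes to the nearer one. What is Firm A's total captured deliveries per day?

The indifferent point is the midpoint (11+34)/2 = 22.5; clients left of it (closer to Firm A at 11) go to Firm A, those right go to Firm B.
  Calder at 6 (w=60) → Firm A
  Elwood at 15 (w=7) → Firm A
  Brookfield at 18 (w=6) → Firm A
  Ashton at 34 (w=4) → Firm B
  Denby at 39 (w=60) → Firm B
Firm A captures 73; Firm B captures 64.

73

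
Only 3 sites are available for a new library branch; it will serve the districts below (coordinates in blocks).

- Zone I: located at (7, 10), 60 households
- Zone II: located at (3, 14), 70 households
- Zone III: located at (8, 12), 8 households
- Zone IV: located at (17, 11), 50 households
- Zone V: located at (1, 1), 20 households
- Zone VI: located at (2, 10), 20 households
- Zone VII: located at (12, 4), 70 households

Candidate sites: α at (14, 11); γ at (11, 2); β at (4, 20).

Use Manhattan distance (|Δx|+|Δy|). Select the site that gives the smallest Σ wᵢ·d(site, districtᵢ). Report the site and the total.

Total weighted distance at each candidate:
  α (14, 11): total = 3016
  γ (11, 2): total = 3744
  β (4, 20): total = 4826
Minimum is at α with total 3016 blocks.

α, total 3016 blocks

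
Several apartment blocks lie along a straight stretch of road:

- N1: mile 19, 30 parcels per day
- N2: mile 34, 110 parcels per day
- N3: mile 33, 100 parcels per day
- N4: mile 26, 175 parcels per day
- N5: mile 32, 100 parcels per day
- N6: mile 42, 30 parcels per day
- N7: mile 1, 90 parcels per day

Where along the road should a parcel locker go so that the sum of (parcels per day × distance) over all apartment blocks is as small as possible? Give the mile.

x = 32

For a sum of weighted absolute distances on a line, the optimum is the weighted median (not the mean). Total weight W = 635; half-weight = 317.5.
Sort by position and accumulate weight:
  mile 1 (N7, w=90) → cum 90
  mile 19 (N1, w=30) → cum 120
  mile 26 (N4, w=175) → cum 295
  mile 32 (N5, w=100) → cum 395  ≥ 317.5 → median here
  mile 33 (N3, w=100) → cum 495
  mile 34 (N2, w=110) → cum 605
  mile 42 (N6, w=30) → cum 635
Optimal location: mile 32.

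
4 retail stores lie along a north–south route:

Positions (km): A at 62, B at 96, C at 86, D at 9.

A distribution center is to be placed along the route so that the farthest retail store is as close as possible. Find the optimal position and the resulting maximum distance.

location 52.5, max distance 43.5

The 1-center on a line is the midpoint of the two extreme points: leftmost at 9, rightmost at 96.
Optimal location = (9 + 96)/2 = 52.5; maximum distance = (96 − 9)/2 = 43.5.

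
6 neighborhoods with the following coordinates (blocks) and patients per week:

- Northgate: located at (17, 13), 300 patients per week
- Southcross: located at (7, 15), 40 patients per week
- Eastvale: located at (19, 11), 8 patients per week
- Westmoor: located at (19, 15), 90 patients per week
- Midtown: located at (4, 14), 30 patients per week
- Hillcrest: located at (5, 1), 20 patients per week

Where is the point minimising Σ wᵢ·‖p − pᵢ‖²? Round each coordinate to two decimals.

(15.29, 13.07)

The minimiser of Σwᵢ‖p−pᵢ‖² is the weighted centroid p* = (Σwᵢpᵢ)/(Σwᵢ).
Σwᵢ = 488.
Σwᵢxᵢ = 300·17 + 40·7 + 8·19 + 90·19 + 30·4 + 20·5 = 7462.
Σwᵢyᵢ = 300·13 + 40·15 + 8·11 + 90·15 + 30·14 + 20·1 = 6378.
x* = 7462/488 = 15.29, y* = 6378/488 = 13.07.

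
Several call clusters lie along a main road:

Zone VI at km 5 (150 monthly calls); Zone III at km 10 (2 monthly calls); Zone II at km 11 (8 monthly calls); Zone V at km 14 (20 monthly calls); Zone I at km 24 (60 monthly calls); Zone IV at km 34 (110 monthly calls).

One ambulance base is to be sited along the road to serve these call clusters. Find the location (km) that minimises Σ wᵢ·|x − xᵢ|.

For a sum of weighted absolute distances on a line, the optimum is the weighted median (not the mean). Total weight W = 350; half-weight = 175.
Sort by position and accumulate weight:
  km 5 (Zone VI, w=150) → cum 150
  km 10 (Zone III, w=2) → cum 152
  km 11 (Zone II, w=8) → cum 160
  km 14 (Zone V, w=20) → cum 180  ≥ 175 → median here
  km 24 (Zone I, w=60) → cum 240
  km 34 (Zone IV, w=110) → cum 350
Optimal location: km 14.

x = 14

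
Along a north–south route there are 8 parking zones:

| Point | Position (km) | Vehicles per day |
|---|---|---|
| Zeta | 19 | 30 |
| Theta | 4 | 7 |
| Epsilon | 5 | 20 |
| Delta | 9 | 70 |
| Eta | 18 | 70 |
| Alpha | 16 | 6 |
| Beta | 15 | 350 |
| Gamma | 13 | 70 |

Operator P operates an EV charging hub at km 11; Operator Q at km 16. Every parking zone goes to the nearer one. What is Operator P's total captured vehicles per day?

The indifferent point is the midpoint (11+16)/2 = 13.5; parking zones left of it (closer to Operator P at 11) go to Operator P, those right go to Operator Q.
  Theta at 4 (w=7) → Operator P
  Epsilon at 5 (w=20) → Operator P
  Delta at 9 (w=70) → Operator P
  Gamma at 13 (w=70) → Operator P
  Beta at 15 (w=350) → Operator Q
  Alpha at 16 (w=6) → Operator Q
  Eta at 18 (w=70) → Operator Q
  Zeta at 19 (w=30) → Operator Q
Operator P captures 167; Operator Q captures 456.

167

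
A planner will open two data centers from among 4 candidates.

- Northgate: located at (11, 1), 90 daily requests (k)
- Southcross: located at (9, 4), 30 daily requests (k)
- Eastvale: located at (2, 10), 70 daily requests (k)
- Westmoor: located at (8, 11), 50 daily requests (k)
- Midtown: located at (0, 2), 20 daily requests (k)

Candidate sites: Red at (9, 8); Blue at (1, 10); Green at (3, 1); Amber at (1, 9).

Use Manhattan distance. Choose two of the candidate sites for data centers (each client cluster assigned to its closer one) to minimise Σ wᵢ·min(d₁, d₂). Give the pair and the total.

Evaluate every pair (each demand assigned to the nearer of the two):
  {Red, Blue}: total = 1380
  {Red, Amber}: total = 1430
  {Blue, Green}: total = 1540
  {Green, Amber}: total = 1660
  {Red, Green}: total = 1750
  {Blue, Amber}: total = 2640
Best pair: {Red, Blue} with total 1380.

{Red, Blue}, total 1380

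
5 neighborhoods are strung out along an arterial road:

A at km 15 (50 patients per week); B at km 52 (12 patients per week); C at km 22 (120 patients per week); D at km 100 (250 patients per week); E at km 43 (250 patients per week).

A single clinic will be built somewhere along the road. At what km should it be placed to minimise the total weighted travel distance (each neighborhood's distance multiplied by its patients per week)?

x = 43

For a sum of weighted absolute distances on a line, the optimum is the weighted median (not the mean). Total weight W = 682; half-weight = 341.
Sort by position and accumulate weight:
  km 15 (A, w=50) → cum 50
  km 22 (C, w=120) → cum 170
  km 43 (E, w=250) → cum 420  ≥ 341 → median here
  km 52 (B, w=12) → cum 432
  km 100 (D, w=250) → cum 682
Optimal location: km 43.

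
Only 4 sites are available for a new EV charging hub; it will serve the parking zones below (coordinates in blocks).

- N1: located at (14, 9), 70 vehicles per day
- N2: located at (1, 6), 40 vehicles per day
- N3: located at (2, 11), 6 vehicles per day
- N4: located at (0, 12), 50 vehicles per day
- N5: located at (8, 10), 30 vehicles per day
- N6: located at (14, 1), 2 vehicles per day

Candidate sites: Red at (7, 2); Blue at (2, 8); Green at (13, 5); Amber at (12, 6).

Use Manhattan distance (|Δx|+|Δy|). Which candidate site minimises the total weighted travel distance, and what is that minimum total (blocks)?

Blue, total 1626 blocks

Total weighted distance at each candidate:
  Red (7, 2): total = 2600
  Blue (2, 8): total = 1626
  Green (13, 5): total = 2282
  Amber (12, 6): total = 2034
Minimum is at Blue with total 1626 blocks.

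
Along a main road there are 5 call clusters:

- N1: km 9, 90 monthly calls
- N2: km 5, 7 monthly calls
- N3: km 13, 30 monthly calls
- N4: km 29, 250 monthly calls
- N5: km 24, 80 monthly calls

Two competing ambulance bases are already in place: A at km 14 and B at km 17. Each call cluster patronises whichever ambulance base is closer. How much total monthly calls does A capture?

The indifferent point is the midpoint (14+17)/2 = 15.5; call clusters left of it (closer to A at 14) go to A, those right go to B.
  N2 at 5 (w=7) → A
  N1 at 9 (w=90) → A
  N3 at 13 (w=30) → A
  N5 at 24 (w=80) → B
  N4 at 29 (w=250) → B
A captures 127; B captures 330.

127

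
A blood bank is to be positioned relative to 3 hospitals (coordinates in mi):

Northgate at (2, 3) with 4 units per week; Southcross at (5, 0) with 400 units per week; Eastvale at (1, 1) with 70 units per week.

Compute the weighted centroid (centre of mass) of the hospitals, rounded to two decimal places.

The minimiser of Σwᵢ‖p−pᵢ‖² is the weighted centroid p* = (Σwᵢpᵢ)/(Σwᵢ).
Σwᵢ = 474.
Σwᵢxᵢ = 4·2 + 400·5 + 70·1 = 2078.
Σwᵢyᵢ = 4·3 + 400·0 + 70·1 = 82.
x* = 2078/474 = 4.38, y* = 82/474 = 0.17.

(4.38, 0.17)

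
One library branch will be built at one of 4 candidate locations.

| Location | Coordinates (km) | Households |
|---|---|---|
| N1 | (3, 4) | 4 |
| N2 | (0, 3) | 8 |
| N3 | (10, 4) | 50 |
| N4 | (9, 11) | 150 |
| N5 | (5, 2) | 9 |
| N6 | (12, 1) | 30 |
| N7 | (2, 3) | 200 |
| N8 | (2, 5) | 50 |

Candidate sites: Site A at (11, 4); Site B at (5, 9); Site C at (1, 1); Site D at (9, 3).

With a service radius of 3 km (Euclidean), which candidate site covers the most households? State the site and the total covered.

Coverage radius r = 3 km; a point is covered iff (Δx)²+(Δy)² ≤ 3² = 9.
  Site A (11, 4): covers {N3} → 50
  Site B (5, 9): covers {none} → 0
  Site C (1, 1): covers {N2, N7} → 208
  Site D (9, 3): covers {N3} → 50
Maximum coverage at Site C: 208 households.

Site C, covering 208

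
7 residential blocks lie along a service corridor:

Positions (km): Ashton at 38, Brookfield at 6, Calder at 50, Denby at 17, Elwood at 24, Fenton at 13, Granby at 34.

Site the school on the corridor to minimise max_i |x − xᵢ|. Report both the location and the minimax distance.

The 1-center on a line is the midpoint of the two extreme points: leftmost at 6, rightmost at 50.
Optimal location = (6 + 50)/2 = 28; maximum distance = (50 − 6)/2 = 22.

location 28, max distance 22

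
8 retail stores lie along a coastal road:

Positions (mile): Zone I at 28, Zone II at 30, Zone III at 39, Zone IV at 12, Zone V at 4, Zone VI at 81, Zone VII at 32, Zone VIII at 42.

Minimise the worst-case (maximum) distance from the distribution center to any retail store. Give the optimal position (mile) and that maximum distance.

The 1-center on a line is the midpoint of the two extreme points: leftmost at 4, rightmost at 81.
Optimal location = (4 + 81)/2 = 42.5; maximum distance = (81 − 4)/2 = 38.5.

location 42.5, max distance 38.5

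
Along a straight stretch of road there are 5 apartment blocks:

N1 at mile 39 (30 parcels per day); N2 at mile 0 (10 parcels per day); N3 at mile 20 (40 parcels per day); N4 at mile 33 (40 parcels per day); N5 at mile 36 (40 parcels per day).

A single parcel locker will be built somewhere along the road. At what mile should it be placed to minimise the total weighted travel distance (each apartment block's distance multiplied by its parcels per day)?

x = 33

For a sum of weighted absolute distances on a line, the optimum is the weighted median (not the mean). Total weight W = 160; half-weight = 80.
Sort by position and accumulate weight:
  mile 0 (N2, w=10) → cum 10
  mile 20 (N3, w=40) → cum 50
  mile 33 (N4, w=40) → cum 90  ≥ 80 → median here
  mile 36 (N5, w=40) → cum 130
  mile 39 (N1, w=30) → cum 160
Optimal location: mile 33.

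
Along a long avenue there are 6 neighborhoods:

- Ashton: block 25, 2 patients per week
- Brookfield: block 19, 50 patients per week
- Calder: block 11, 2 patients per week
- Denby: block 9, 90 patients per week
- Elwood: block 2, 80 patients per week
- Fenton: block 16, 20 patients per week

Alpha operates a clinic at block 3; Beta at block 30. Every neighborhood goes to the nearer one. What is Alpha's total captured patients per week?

192

The indifferent point is the midpoint (3+30)/2 = 16.5; neighborhoods left of it (closer to Alpha at 3) go to Alpha, those right go to Beta.
  Elwood at 2 (w=80) → Alpha
  Denby at 9 (w=90) → Alpha
  Calder at 11 (w=2) → Alpha
  Fenton at 16 (w=20) → Alpha
  Brookfield at 19 (w=50) → Beta
  Ashton at 25 (w=2) → Beta
Alpha captures 192; Beta captures 52.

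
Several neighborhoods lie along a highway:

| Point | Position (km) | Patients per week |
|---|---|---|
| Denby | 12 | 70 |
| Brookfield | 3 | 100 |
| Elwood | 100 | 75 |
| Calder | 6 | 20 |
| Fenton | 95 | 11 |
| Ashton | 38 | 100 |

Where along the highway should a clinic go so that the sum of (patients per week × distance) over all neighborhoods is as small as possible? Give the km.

For a sum of weighted absolute distances on a line, the optimum is the weighted median (not the mean). Total weight W = 376; half-weight = 188.
Sort by position and accumulate weight:
  km 3 (Brookfield, w=100) → cum 100
  km 6 (Calder, w=20) → cum 120
  km 12 (Denby, w=70) → cum 190  ≥ 188 → median here
  km 38 (Ashton, w=100) → cum 290
  km 95 (Fenton, w=11) → cum 301
  km 100 (Elwood, w=75) → cum 376
Optimal location: km 12.

x = 12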